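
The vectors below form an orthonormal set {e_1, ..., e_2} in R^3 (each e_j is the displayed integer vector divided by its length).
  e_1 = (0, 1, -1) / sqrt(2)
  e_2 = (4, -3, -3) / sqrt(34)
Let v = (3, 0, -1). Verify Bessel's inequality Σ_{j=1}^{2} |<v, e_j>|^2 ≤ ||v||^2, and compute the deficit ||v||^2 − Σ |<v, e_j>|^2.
Σ |<v, e_j>|^2 = 121/17; ||v||^2 = 10; deficit = 49/17

Write each e_j = u_j / sqrt(<u_j, u_j>) where u_j is the displayed integer vector. Then <v, e_j> = <v, u_j> / sqrt(<u_j, u_j>), so |<v, e_j>|^2 = <v, u_j>^2 / <u_j, u_j>.
Coefficients: <v, e_1> = 1/sqrt(2), <v, e_2> = 15/sqrt(34).
Square and sum: Σ |<v, e_j>|^2 = 121/17.
Compute ||v||^2 = v·v = 10.
Deficit = 10 − 121/17 = 49/17 ≥ 0, confirming Bessel's inequality. (The deficit equals ||v − Σ <v,e_j> e_j||^2, the squared distance from v to span{e_j}.)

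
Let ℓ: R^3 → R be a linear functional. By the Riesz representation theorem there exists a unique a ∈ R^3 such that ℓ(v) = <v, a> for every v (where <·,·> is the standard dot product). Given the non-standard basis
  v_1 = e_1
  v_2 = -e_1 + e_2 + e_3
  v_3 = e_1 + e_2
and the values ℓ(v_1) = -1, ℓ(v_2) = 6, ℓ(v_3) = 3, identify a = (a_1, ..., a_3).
a = (-1, 4, 1)

Write a = (a_1, ..., a_3) in the standard basis. For each basis vector v_i, ℓ(v_i) = <v_i, a> is a linear equation in the a_j's. Collect the n equations into a matrix system V a = ℓ, where row i of V is v_i (expressed in the standard basis). Since V is invertible (lower-triangular with 1s on the diagonal, up to permutation), solve by back-substitution:
  V =
[[1, 0, 0],
 [-1, 1, 1],
 [1, 1, 0]]
  V a = (-1, 6, 3)
Solving gives a = (-1, 4, 1).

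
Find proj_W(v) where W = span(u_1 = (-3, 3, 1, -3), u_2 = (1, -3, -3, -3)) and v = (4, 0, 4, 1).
proj_W(v) = (1, 0, 1, 3)

Set up U = [u_1 | ... | u_2] ∈ R^(4×2). The projector onto W = col(U) is P = U (U^T U)^(-1) U^T.
Compute U^T U =
  [28, -6]
  [-6, 28],
and U^T v = (-11, -11).
Solve U^T U · c = U^T v for the coefficients: c = (-1/2, -1/2). The projection is proj_W(v) = U c.
Check: (v - proj_W(v)) · u_1 = 0  (should be 0).
Check: (v - proj_W(v)) · u_2 = 0  (should be 0).
Result: proj_W(v) = (1, 0, 1, 3).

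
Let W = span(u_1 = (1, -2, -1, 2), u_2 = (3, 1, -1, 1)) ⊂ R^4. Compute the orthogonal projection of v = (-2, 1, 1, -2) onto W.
proj_W(v) = (-2, 27/26, 15/13, -49/26)

Set up U = [u_1 | ... | u_2] ∈ R^(4×2). The projector onto W = col(U) is P = U (U^T U)^(-1) U^T.
Compute U^T U =
  [10, 4]
  [4, 12],
and U^T v = (-9, -8).
Solve U^T U · c = U^T v for the coefficients: c = (-19/26, -11/26). The projection is proj_W(v) = U c.
Check: (v - proj_W(v)) · u_1 = 0  (should be 0).
Check: (v - proj_W(v)) · u_2 = 0  (should be 0).
Result: proj_W(v) = (-2, 27/26, 15/13, -49/26).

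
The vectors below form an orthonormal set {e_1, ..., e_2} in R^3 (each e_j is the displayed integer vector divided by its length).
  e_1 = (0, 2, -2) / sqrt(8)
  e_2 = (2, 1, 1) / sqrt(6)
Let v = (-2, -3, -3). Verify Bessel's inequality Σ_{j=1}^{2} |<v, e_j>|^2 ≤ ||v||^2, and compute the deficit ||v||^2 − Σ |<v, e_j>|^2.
Σ |<v, e_j>|^2 = 50/3; ||v||^2 = 22; deficit = 16/3

Write each e_j = u_j / sqrt(<u_j, u_j>) where u_j is the displayed integer vector. Then <v, e_j> = <v, u_j> / sqrt(<u_j, u_j>), so |<v, e_j>|^2 = <v, u_j>^2 / <u_j, u_j>.
Coefficients: <v, e_1> = 0/sqrt(8), <v, e_2> = -10/sqrt(6).
Square and sum: Σ |<v, e_j>|^2 = 50/3.
Compute ||v||^2 = v·v = 22.
Deficit = 22 − 50/3 = 16/3 ≥ 0, confirming Bessel's inequality. (The deficit equals ||v − Σ <v,e_j> e_j||^2, the squared distance from v to span{e_j}.)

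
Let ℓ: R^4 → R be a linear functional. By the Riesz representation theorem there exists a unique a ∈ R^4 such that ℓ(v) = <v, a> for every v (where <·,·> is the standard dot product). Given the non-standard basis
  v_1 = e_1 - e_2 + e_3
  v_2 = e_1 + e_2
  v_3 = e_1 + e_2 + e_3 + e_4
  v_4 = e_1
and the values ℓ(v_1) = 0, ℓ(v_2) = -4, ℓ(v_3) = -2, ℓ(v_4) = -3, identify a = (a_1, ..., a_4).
a = (-3, -1, 2, 0)

Write a = (a_1, ..., a_4) in the standard basis. For each basis vector v_i, ℓ(v_i) = <v_i, a> is a linear equation in the a_j's. Collect the n equations into a matrix system V a = ℓ, where row i of V is v_i (expressed in the standard basis). Since V is invertible (lower-triangular with 1s on the diagonal, up to permutation), solve by back-substitution:
  V =
[[1, -1, 1, 0],
 [1, 1, 0, 0],
 [1, 1, 1, 1],
 [1, 0, 0, 0]]
  V a = (0, -4, -2, -3)
Solving gives a = (-3, -1, 2, 0).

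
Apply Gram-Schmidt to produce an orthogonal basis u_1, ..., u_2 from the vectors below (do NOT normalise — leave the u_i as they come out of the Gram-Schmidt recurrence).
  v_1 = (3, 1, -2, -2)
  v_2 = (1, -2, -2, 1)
Orthogonal basis:
  u_1 = (3, 1, -2, -2)
  u_2 = (1/2, -13/6, -5/3, 4/3)

Apply the Gram-Schmidt recurrence
  u_1 = v_1
  u_i = v_i − Σ_{j<i} ((v_i · u_j) / (u_j · u_j)) · u_j.

Step by step this gives:
  u_1 = (3, 1, -2, -2)
  u_2 = (1/2, -13/6, -5/3, 4/3)

Orthogonality check:
  u_2 · u_1 = 0 (should be 0)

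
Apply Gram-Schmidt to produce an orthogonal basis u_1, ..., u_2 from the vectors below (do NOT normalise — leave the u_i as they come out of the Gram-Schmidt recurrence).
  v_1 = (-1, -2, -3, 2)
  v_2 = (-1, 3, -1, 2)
Orthogonal basis:
  u_1 = (-1, -2, -3, 2)
  u_2 = (-8/9, 29/9, -2/3, 16/9)

Apply the Gram-Schmidt recurrence
  u_1 = v_1
  u_i = v_i − Σ_{j<i} ((v_i · u_j) / (u_j · u_j)) · u_j.

Step by step this gives:
  u_1 = (-1, -2, -3, 2)
  u_2 = (-8/9, 29/9, -2/3, 16/9)

Orthogonality check:
  u_2 · u_1 = 0 (should be 0)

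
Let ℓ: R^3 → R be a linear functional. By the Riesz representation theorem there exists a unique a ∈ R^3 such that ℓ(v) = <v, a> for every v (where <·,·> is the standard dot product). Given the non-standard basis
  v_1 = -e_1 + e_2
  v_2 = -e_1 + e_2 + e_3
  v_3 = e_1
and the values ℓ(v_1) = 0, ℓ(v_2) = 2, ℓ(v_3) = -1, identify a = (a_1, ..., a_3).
a = (-1, -1, 2)

Write a = (a_1, ..., a_3) in the standard basis. For each basis vector v_i, ℓ(v_i) = <v_i, a> is a linear equation in the a_j's. Collect the n equations into a matrix system V a = ℓ, where row i of V is v_i (expressed in the standard basis). Since V is invertible (lower-triangular with 1s on the diagonal, up to permutation), solve by back-substitution:
  V =
[[-1, 1, 0],
 [-1, 1, 1],
 [1, 0, 0]]
  V a = (0, 2, -1)
Solving gives a = (-1, -1, 2).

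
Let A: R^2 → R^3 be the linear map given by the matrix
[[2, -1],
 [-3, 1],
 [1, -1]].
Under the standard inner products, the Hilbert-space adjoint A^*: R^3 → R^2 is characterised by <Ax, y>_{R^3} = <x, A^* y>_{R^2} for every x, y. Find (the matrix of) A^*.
A^* = A^T =
[[2, -3, 1],
 [-1, 1, -1]]

For real matrices with standard dot products, the defining identity <Ax, y> = <x, A^* y> gives (Ax)^T y = x^T (A^*) y, i.e. x^T A^T y = x^T (A^*) y. Since this holds for all x, y, we must have A^* = A^T. Therefore
A^* =
[[2, -3, 1],
 [-1, 1, -1]].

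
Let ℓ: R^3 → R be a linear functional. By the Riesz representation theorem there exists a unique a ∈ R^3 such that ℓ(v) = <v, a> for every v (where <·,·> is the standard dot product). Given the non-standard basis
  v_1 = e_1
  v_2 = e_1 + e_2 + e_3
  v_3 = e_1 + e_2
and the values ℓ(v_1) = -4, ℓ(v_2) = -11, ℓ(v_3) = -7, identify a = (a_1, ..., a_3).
a = (-4, -3, -4)

Write a = (a_1, ..., a_3) in the standard basis. For each basis vector v_i, ℓ(v_i) = <v_i, a> is a linear equation in the a_j's. Collect the n equations into a matrix system V a = ℓ, where row i of V is v_i (expressed in the standard basis). Since V is invertible (lower-triangular with 1s on the diagonal, up to permutation), solve by back-substitution:
  V =
[[1, 0, 0],
 [1, 1, 1],
 [1, 1, 0]]
  V a = (-4, -11, -7)
Solving gives a = (-4, -3, -4).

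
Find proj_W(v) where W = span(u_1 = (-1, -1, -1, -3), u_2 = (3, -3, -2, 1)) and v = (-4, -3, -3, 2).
proj_W(v) = (19/55, -289/275, -9/11, -227/275)

Set up U = [u_1 | ... | u_2] ∈ R^(4×2). The projector onto W = col(U) is P = U (U^T U)^(-1) U^T.
Compute U^T U =
  [12, -1]
  [-1, 23],
and U^T v = (4, 5).
Solve U^T U · c = U^T v for the coefficients: c = (97/275, 64/275). The projection is proj_W(v) = U c.
Check: (v - proj_W(v)) · u_1 = 0  (should be 0).
Check: (v - proj_W(v)) · u_2 = 0  (should be 0).
Result: proj_W(v) = (19/55, -289/275, -9/11, -227/275).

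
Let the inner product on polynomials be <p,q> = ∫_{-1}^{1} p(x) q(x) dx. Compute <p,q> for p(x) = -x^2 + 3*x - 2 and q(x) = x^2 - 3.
<p,q> = 184/15

Expand the product: p(x)·q(x) = -x^4 + 3*x^3 + x^2 - 9*x + 6.
∫_{-1}^{1} of each monomial x^k gives [2/(k+1) if k even, 0 if k odd]. Integrating term-by-term (or equivalently evaluating the antiderivative F(x) = -x^5/5 + 3*x^4/4 + x^3/3 - 9*x^2/2 + 6*x at the endpoints):
  F(1) − F(−1) = 143/60 − (-593/60) = 184/15.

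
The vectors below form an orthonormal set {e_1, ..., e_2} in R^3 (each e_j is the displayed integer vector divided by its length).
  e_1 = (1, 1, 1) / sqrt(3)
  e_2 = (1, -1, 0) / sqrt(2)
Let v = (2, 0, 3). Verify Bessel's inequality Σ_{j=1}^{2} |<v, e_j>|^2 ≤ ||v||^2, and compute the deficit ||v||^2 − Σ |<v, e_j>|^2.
Σ |<v, e_j>|^2 = 31/3; ||v||^2 = 13; deficit = 8/3

Write each e_j = u_j / sqrt(<u_j, u_j>) where u_j is the displayed integer vector. Then <v, e_j> = <v, u_j> / sqrt(<u_j, u_j>), so |<v, e_j>|^2 = <v, u_j>^2 / <u_j, u_j>.
Coefficients: <v, e_1> = 5/sqrt(3), <v, e_2> = 2/sqrt(2).
Square and sum: Σ |<v, e_j>|^2 = 31/3.
Compute ||v||^2 = v·v = 13.
Deficit = 13 − 31/3 = 8/3 ≥ 0, confirming Bessel's inequality. (The deficit equals ||v − Σ <v,e_j> e_j||^2, the squared distance from v to span{e_j}.)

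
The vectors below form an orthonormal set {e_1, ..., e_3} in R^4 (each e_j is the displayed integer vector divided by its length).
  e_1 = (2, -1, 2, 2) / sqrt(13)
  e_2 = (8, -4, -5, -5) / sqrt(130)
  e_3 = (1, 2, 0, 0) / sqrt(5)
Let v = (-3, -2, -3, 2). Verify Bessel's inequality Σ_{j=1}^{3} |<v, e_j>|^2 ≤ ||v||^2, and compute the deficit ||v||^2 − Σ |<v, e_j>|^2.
Σ |<v, e_j>|^2 = 27/2; ||v||^2 = 26; deficit = 25/2

Write each e_j = u_j / sqrt(<u_j, u_j>) where u_j is the displayed integer vector. Then <v, e_j> = <v, u_j> / sqrt(<u_j, u_j>), so |<v, e_j>|^2 = <v, u_j>^2 / <u_j, u_j>.
Coefficients: <v, e_1> = -6/sqrt(13), <v, e_2> = -11/sqrt(130), <v, e_3> = -7/sqrt(5).
Square and sum: Σ |<v, e_j>|^2 = 27/2.
Compute ||v||^2 = v·v = 26.
Deficit = 26 − 27/2 = 25/2 ≥ 0, confirming Bessel's inequality. (The deficit equals ||v − Σ <v,e_j> e_j||^2, the squared distance from v to span{e_j}.)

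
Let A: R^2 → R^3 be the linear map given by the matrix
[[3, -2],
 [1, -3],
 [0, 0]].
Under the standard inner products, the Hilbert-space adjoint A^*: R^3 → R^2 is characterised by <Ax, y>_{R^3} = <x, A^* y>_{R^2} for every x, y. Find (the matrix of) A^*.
A^* = A^T =
[[3, 1, 0],
 [-2, -3, 0]]

For real matrices with standard dot products, the defining identity <Ax, y> = <x, A^* y> gives (Ax)^T y = x^T (A^*) y, i.e. x^T A^T y = x^T (A^*) y. Since this holds for all x, y, we must have A^* = A^T. Therefore
A^* =
[[3, 1, 0],
 [-2, -3, 0]].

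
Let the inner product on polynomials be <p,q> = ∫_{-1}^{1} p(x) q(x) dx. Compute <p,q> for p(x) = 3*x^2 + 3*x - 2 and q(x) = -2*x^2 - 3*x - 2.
<p,q> = -26/15

Expand the product: p(x)·q(x) = -6*x^4 - 15*x^3 - 11*x^2 + 4.
∫_{-1}^{1} of each monomial x^k gives [2/(k+1) if k even, 0 if k odd]. Integrating term-by-term (or equivalently evaluating the antiderivative F(x) = -6*x^5/5 - 15*x^4/4 - 11*x^3/3 + 4*x at the endpoints):
  F(1) − F(−1) = -277/60 − (-173/60) = -26/15.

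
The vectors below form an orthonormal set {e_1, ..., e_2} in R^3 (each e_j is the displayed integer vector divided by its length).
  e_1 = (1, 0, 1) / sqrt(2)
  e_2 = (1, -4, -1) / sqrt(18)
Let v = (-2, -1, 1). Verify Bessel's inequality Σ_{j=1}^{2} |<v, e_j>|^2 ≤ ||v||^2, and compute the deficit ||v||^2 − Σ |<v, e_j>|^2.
Σ |<v, e_j>|^2 = 5/9; ||v||^2 = 6; deficit = 49/9

Write each e_j = u_j / sqrt(<u_j, u_j>) where u_j is the displayed integer vector. Then <v, e_j> = <v, u_j> / sqrt(<u_j, u_j>), so |<v, e_j>|^2 = <v, u_j>^2 / <u_j, u_j>.
Coefficients: <v, e_1> = -1/sqrt(2), <v, e_2> = 1/sqrt(18).
Square and sum: Σ |<v, e_j>|^2 = 5/9.
Compute ||v||^2 = v·v = 6.
Deficit = 6 − 5/9 = 49/9 ≥ 0, confirming Bessel's inequality. (The deficit equals ||v − Σ <v,e_j> e_j||^2, the squared distance from v to span{e_j}.)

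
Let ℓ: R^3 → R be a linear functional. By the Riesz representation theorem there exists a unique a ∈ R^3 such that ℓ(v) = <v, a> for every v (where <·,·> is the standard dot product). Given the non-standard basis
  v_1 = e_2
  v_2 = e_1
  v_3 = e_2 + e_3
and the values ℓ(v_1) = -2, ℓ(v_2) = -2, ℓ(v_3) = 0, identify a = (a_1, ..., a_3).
a = (-2, -2, 2)

Write a = (a_1, ..., a_3) in the standard basis. For each basis vector v_i, ℓ(v_i) = <v_i, a> is a linear equation in the a_j's. Collect the n equations into a matrix system V a = ℓ, where row i of V is v_i (expressed in the standard basis). Since V is invertible (lower-triangular with 1s on the diagonal, up to permutation), solve by back-substitution:
  V =
[[0, 1, 0],
 [1, 0, 0],
 [0, 1, 1]]
  V a = (-2, -2, 0)
Solving gives a = (-2, -2, 2).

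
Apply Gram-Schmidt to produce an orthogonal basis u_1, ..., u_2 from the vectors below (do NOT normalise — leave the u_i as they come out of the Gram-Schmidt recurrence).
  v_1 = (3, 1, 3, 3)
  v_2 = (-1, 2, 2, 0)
Orthogonal basis:
  u_1 = (3, 1, 3, 3)
  u_2 = (-43/28, 51/28, 41/28, -15/28)

Apply the Gram-Schmidt recurrence
  u_1 = v_1
  u_i = v_i − Σ_{j<i} ((v_i · u_j) / (u_j · u_j)) · u_j.

Step by step this gives:
  u_1 = (3, 1, 3, 3)
  u_2 = (-43/28, 51/28, 41/28, -15/28)

Orthogonality check:
  u_2 · u_1 = 0 (should be 0)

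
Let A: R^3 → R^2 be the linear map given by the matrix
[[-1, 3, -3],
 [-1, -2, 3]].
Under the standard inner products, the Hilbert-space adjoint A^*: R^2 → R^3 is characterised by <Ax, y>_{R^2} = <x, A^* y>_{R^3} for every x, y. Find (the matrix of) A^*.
A^* = A^T =
[[-1, -1],
 [3, -2],
 [-3, 3]]

For real matrices with standard dot products, the defining identity <Ax, y> = <x, A^* y> gives (Ax)^T y = x^T (A^*) y, i.e. x^T A^T y = x^T (A^*) y. Since this holds for all x, y, we must have A^* = A^T. Therefore
A^* =
[[-1, -1],
 [3, -2],
 [-3, 3]].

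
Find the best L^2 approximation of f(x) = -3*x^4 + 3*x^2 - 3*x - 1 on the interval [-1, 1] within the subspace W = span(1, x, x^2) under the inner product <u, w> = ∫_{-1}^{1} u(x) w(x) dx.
g(x) = 3*x^2/7 - 3*x - 26/35

The best approximation g ∈ W is the orthogonal projection of f onto W. Writing g = a_0 + a_1 x + a_2 x^2, the coefficients solve the normal equations G · a = b where
  G_{ij} = <φ_i, φ_j> and b_i = <f, φ_i>, with φ_0 = 1, φ_1 = x, φ_2 = x^2.
G =
  [2, 0, 2/3]
  [0, 2/3, 0]
  [2/3, 0, 2/5],
b = (-6/5, -2, -34/105).
Solving gives a_0 = -26/35, a_1 = -3, a_2 = 3/7, so
  g(x) = 3*x^2/7 - 3*x - 26/35.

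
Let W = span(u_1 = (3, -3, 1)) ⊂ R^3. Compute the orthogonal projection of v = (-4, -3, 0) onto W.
proj_W(v) = (-9/19, 9/19, -3/19)

Set up U = [u_1 | ... | u_1] ∈ R^(3×1). The projector onto W = col(U) is P = U (U^T U)^(-1) U^T.
Compute U^T U =
  [19],
and U^T v = (-3).
Solve U^T U · c = U^T v for the coefficients: c = (-3/19). The projection is proj_W(v) = U c.
Check: (v - proj_W(v)) · u_1 = 0  (should be 0).
Result: proj_W(v) = (-9/19, 9/19, -3/19).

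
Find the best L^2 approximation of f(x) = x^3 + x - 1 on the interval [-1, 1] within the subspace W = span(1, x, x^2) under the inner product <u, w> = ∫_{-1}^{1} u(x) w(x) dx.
g(x) = 8*x/5 - 1

The best approximation g ∈ W is the orthogonal projection of f onto W. Writing g = a_0 + a_1 x + a_2 x^2, the coefficients solve the normal equations G · a = b where
  G_{ij} = <φ_i, φ_j> and b_i = <f, φ_i>, with φ_0 = 1, φ_1 = x, φ_2 = x^2.
G =
  [2, 0, 2/3]
  [0, 2/3, 0]
  [2/3, 0, 2/5],
b = (-2, 16/15, -2/3).
Solving gives a_0 = -1, a_1 = 8/5, a_2 = 0, so
  g(x) = 8*x/5 - 1.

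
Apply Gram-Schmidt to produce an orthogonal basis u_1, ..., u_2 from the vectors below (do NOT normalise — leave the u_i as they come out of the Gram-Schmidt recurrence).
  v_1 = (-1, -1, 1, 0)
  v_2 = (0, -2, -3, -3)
Orthogonal basis:
  u_1 = (-1, -1, 1, 0)
  u_2 = (-1/3, -7/3, -8/3, -3)

Apply the Gram-Schmidt recurrence
  u_1 = v_1
  u_i = v_i − Σ_{j<i} ((v_i · u_j) / (u_j · u_j)) · u_j.

Step by step this gives:
  u_1 = (-1, -1, 1, 0)
  u_2 = (-1/3, -7/3, -8/3, -3)

Orthogonality check:
  u_2 · u_1 = 0 (should be 0)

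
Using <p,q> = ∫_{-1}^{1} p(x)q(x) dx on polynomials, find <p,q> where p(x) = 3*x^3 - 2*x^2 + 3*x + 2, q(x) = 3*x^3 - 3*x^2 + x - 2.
<p,q> = 256/105

Expand the product: p(x)·q(x) = 9*x^6 - 15*x^5 + 18*x^4 - 11*x^3 + x^2 - 4*x - 4.
∫_{-1}^{1} of each monomial x^k gives [2/(k+1) if k even, 0 if k odd]. Integrating term-by-term (or equivalently evaluating the antiderivative F(x) = 9*x^7/7 - 5*x^6/2 + 18*x^5/5 - 11*x^4/4 + x^3/3 - 2*x^2 - 4*x at the endpoints):
  F(1) − F(−1) = -2533/420 − (-3557/420) = 256/105.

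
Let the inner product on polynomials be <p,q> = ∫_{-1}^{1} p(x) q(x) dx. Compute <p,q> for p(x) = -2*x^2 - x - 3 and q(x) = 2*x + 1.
<p,q> = -26/3

Expand the product: p(x)·q(x) = -4*x^3 - 4*x^2 - 7*x - 3.
∫_{-1}^{1} of each monomial x^k gives [2/(k+1) if k even, 0 if k odd]. Integrating term-by-term (or equivalently evaluating the antiderivative F(x) = -x^4 - 4*x^3/3 - 7*x^2/2 - 3*x at the endpoints):
  F(1) − F(−1) = -53/6 − (-1/6) = -26/3.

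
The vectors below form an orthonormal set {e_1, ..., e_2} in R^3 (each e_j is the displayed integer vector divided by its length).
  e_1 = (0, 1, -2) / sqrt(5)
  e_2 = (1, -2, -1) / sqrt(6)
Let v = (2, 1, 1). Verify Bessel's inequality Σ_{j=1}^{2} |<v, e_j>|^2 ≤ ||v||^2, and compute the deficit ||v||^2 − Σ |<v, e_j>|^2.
Σ |<v, e_j>|^2 = 11/30; ||v||^2 = 6; deficit = 169/30

Write each e_j = u_j / sqrt(<u_j, u_j>) where u_j is the displayed integer vector. Then <v, e_j> = <v, u_j> / sqrt(<u_j, u_j>), so |<v, e_j>|^2 = <v, u_j>^2 / <u_j, u_j>.
Coefficients: <v, e_1> = -1/sqrt(5), <v, e_2> = -1/sqrt(6).
Square and sum: Σ |<v, e_j>|^2 = 11/30.
Compute ||v||^2 = v·v = 6.
Deficit = 6 − 11/30 = 169/30 ≥ 0, confirming Bessel's inequality. (The deficit equals ||v − Σ <v,e_j> e_j||^2, the squared distance from v to span{e_j}.)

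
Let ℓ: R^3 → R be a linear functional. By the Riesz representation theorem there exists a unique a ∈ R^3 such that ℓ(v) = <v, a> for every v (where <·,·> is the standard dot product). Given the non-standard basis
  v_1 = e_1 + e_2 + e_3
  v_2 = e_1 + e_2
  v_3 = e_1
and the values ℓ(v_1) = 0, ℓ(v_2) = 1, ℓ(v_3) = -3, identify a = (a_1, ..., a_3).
a = (-3, 4, -1)

Write a = (a_1, ..., a_3) in the standard basis. For each basis vector v_i, ℓ(v_i) = <v_i, a> is a linear equation in the a_j's. Collect the n equations into a matrix system V a = ℓ, where row i of V is v_i (expressed in the standard basis). Since V is invertible (lower-triangular with 1s on the diagonal, up to permutation), solve by back-substitution:
  V =
[[1, 1, 1],
 [1, 1, 0],
 [1, 0, 0]]
  V a = (0, 1, -3)
Solving gives a = (-3, 4, -1).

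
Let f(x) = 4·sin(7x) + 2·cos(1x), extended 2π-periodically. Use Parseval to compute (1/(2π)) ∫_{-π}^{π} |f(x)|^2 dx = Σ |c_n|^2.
Σ |c_n|^2 = 10

Expand |f|^2 and use orthogonality of {sin(nx), cos(mx)} on [-π, π]:
  ∫_{-π}^{π} sin(nx)^2 dx = π, ∫ cos(mx)^2 dx = π, and cross terms integrate to 0.
So ∫_{-π}^{π} f(x)^2 dx = 4^2 · π + 2^2 · π = (16 + 4)π.
Divide by 2π: (16 + 4)/2 = 10.
By Parseval, this equals Σ |c_n|^2.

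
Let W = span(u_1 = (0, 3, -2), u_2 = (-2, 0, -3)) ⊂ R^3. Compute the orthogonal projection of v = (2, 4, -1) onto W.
proj_W(v) = (194/133, 564/133, -85/133)

Set up U = [u_1 | ... | u_2] ∈ R^(3×2). The projector onto W = col(U) is P = U (U^T U)^(-1) U^T.
Compute U^T U =
  [13, 6]
  [6, 13],
and U^T v = (14, -1).
Solve U^T U · c = U^T v for the coefficients: c = (188/133, -97/133). The projection is proj_W(v) = U c.
Check: (v - proj_W(v)) · u_1 = 0  (should be 0).
Check: (v - proj_W(v)) · u_2 = 0  (should be 0).
Result: proj_W(v) = (194/133, 564/133, -85/133).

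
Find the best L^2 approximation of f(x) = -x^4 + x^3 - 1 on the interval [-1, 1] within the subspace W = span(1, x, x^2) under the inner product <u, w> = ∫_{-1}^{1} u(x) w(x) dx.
g(x) = -6*x^2/7 + 3*x/5 - 32/35

The best approximation g ∈ W is the orthogonal projection of f onto W. Writing g = a_0 + a_1 x + a_2 x^2, the coefficients solve the normal equations G · a = b where
  G_{ij} = <φ_i, φ_j> and b_i = <f, φ_i>, with φ_0 = 1, φ_1 = x, φ_2 = x^2.
G =
  [2, 0, 2/3]
  [0, 2/3, 0]
  [2/3, 0, 2/5],
b = (-12/5, 2/5, -20/21).
Solving gives a_0 = -32/35, a_1 = 3/5, a_2 = -6/7, so
  g(x) = -6*x^2/7 + 3*x/5 - 32/35.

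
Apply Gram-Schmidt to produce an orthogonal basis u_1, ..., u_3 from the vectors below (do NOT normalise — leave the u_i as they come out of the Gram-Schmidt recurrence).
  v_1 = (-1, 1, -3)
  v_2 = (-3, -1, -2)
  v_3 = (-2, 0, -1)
Orthogonal basis:
  u_1 = (-1, 1, -3)
  u_2 = (-25/11, -19/11, 2/11)
  u_3 = (-1/3, 7/15, 4/15)

Apply the Gram-Schmidt recurrence
  u_1 = v_1
  u_i = v_i − Σ_{j<i} ((v_i · u_j) / (u_j · u_j)) · u_j.

Step by step this gives:
  u_1 = (-1, 1, -3)
  u_2 = (-25/11, -19/11, 2/11)
  u_3 = (-1/3, 7/15, 4/15)

Orthogonality check:
  u_2 · u_1 = 0 (should be 0)
  u_3 · u_1 = 0 (should be 0)
  u_3 · u_2 = 0 (should be 0)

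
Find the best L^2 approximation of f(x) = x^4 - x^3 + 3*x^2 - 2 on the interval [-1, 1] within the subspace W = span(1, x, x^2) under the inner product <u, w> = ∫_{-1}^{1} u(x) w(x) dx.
g(x) = 27*x^2/7 - 3*x/5 - 73/35

The best approximation g ∈ W is the orthogonal projection of f onto W. Writing g = a_0 + a_1 x + a_2 x^2, the coefficients solve the normal equations G · a = b where
  G_{ij} = <φ_i, φ_j> and b_i = <f, φ_i>, with φ_0 = 1, φ_1 = x, φ_2 = x^2.
G =
  [2, 0, 2/3]
  [0, 2/3, 0]
  [2/3, 0, 2/5],
b = (-8/5, -2/5, 16/105).
Solving gives a_0 = -73/35, a_1 = -3/5, a_2 = 27/7, so
  g(x) = 27*x^2/7 - 3*x/5 - 73/35.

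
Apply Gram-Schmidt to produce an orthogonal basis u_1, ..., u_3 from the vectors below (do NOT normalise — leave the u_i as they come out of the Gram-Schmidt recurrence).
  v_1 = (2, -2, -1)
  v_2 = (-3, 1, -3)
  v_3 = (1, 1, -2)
Orthogonal basis:
  u_1 = (2, -2, -1)
  u_2 = (-17/9, -1/9, -32/9)
  u_3 = (84/73, 108/73, -48/73)

Apply the Gram-Schmidt recurrence
  u_1 = v_1
  u_i = v_i − Σ_{j<i} ((v_i · u_j) / (u_j · u_j)) · u_j.

Step by step this gives:
  u_1 = (2, -2, -1)
  u_2 = (-17/9, -1/9, -32/9)
  u_3 = (84/73, 108/73, -48/73)

Orthogonality check:
  u_2 · u_1 = 0 (should be 0)
  u_3 · u_1 = 0 (should be 0)
  u_3 · u_2 = 0 (should be 0)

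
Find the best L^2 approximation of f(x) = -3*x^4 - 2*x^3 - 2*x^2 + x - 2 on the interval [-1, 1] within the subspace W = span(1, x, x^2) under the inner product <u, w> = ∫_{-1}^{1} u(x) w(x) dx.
g(x) = -32*x^2/7 - x/5 - 61/35

The best approximation g ∈ W is the orthogonal projection of f onto W. Writing g = a_0 + a_1 x + a_2 x^2, the coefficients solve the normal equations G · a = b where
  G_{ij} = <φ_i, φ_j> and b_i = <f, φ_i>, with φ_0 = 1, φ_1 = x, φ_2 = x^2.
G =
  [2, 0, 2/3]
  [0, 2/3, 0]
  [2/3, 0, 2/5],
b = (-98/15, -2/15, -314/105).
Solving gives a_0 = -61/35, a_1 = -1/5, a_2 = -32/7, so
  g(x) = -32*x^2/7 - x/5 - 61/35.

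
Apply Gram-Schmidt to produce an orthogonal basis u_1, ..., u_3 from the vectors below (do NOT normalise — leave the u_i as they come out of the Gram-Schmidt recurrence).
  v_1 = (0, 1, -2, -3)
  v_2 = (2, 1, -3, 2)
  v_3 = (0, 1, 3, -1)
Orthogonal basis:
  u_1 = (0, 1, -2, -3)
  u_2 = (2, 13/14, -20/7, 31/14)
  u_3 = (276/251, 415/251, 287/251, -53/251)

Apply the Gram-Schmidt recurrence
  u_1 = v_1
  u_i = v_i − Σ_{j<i} ((v_i · u_j) / (u_j · u_j)) · u_j.

Step by step this gives:
  u_1 = (0, 1, -2, -3)
  u_2 = (2, 13/14, -20/7, 31/14)
  u_3 = (276/251, 415/251, 287/251, -53/251)

Orthogonality check:
  u_2 · u_1 = 0 (should be 0)
  u_3 · u_1 = 0 (should be 0)
  u_3 · u_2 = 0 (should be 0)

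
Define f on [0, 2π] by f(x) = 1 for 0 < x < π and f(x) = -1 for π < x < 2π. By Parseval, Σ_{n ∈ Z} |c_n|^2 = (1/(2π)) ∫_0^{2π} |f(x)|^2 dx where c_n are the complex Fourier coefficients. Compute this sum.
Σ |c_n|^2 = 1

Parseval equates the L^2 energy of f (normalised by 1/(2π)) with the ℓ^2 sum of its Fourier coefficients: (1/(2π)) ∫_0^{2π} |f|^2 = Σ |c_n|^2.
Compute the left side: (1/(2π)) [∫_0^π 1^2 dx + ∫_π^{2π} (-1)^2 dx] = (1/(2π)) · (1π + 1π) = (1 + 1)/2 = 1.
So Σ_{n ∈ Z} |c_n|^2 = 1.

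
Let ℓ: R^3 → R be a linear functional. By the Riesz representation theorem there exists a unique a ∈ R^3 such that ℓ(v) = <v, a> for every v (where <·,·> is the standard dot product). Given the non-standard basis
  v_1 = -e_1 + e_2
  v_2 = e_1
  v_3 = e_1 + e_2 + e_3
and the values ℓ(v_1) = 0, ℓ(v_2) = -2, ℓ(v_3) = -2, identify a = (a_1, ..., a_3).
a = (-2, -2, 2)

Write a = (a_1, ..., a_3) in the standard basis. For each basis vector v_i, ℓ(v_i) = <v_i, a> is a linear equation in the a_j's. Collect the n equations into a matrix system V a = ℓ, where row i of V is v_i (expressed in the standard basis). Since V is invertible (lower-triangular with 1s on the diagonal, up to permutation), solve by back-substitution:
  V =
[[-1, 1, 0],
 [1, 0, 0],
 [1, 1, 1]]
  V a = (0, -2, -2)
Solving gives a = (-2, -2, 2).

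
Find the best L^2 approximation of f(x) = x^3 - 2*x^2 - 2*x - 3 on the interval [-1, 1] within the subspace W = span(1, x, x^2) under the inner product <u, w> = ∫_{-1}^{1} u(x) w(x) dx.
g(x) = -2*x^2 - 7*x/5 - 3

The best approximation g ∈ W is the orthogonal projection of f onto W. Writing g = a_0 + a_1 x + a_2 x^2, the coefficients solve the normal equations G · a = b where
  G_{ij} = <φ_i, φ_j> and b_i = <f, φ_i>, with φ_0 = 1, φ_1 = x, φ_2 = x^2.
G =
  [2, 0, 2/3]
  [0, 2/3, 0]
  [2/3, 0, 2/5],
b = (-22/3, -14/15, -14/5).
Solving gives a_0 = -3, a_1 = -7/5, a_2 = -2, so
  g(x) = -2*x^2 - 7*x/5 - 3.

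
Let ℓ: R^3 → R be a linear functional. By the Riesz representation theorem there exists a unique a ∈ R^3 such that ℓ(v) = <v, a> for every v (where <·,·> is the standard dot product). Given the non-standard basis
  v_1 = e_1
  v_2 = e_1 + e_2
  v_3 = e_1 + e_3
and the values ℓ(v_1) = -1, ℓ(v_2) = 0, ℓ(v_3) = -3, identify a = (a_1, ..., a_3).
a = (-1, 1, -2)

Write a = (a_1, ..., a_3) in the standard basis. For each basis vector v_i, ℓ(v_i) = <v_i, a> is a linear equation in the a_j's. Collect the n equations into a matrix system V a = ℓ, where row i of V is v_i (expressed in the standard basis). Since V is invertible (lower-triangular with 1s on the diagonal, up to permutation), solve by back-substitution:
  V =
[[1, 0, 0],
 [1, 1, 0],
 [1, 0, 1]]
  V a = (-1, 0, -3)
Solving gives a = (-1, 1, -2).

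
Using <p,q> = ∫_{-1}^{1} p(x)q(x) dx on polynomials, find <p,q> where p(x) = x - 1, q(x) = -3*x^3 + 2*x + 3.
<p,q> = -88/15

Expand the product: p(x)·q(x) = -3*x^4 + 3*x^3 + 2*x^2 + x - 3.
∫_{-1}^{1} of each monomial x^k gives [2/(k+1) if k even, 0 if k odd]. Integrating term-by-term (or equivalently evaluating the antiderivative F(x) = -3*x^5/5 + 3*x^4/4 + 2*x^3/3 + x^2/2 - 3*x at the endpoints):
  F(1) − F(−1) = -101/60 − (251/60) = -88/15.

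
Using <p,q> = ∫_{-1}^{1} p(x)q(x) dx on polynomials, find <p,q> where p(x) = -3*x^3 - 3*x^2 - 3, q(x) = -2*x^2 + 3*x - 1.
<p,q> = 54/5

Expand the product: p(x)·q(x) = 6*x^5 - 3*x^4 - 6*x^3 + 9*x^2 - 9*x + 3.
∫_{-1}^{1} of each monomial x^k gives [2/(k+1) if k even, 0 if k odd]. Integrating term-by-term (or equivalently evaluating the antiderivative F(x) = x^6 - 3*x^5/5 - 3*x^4/2 + 3*x^3 - 9*x^2/2 + 3*x at the endpoints):
  F(1) − F(−1) = 2/5 − (-52/5) = 54/5.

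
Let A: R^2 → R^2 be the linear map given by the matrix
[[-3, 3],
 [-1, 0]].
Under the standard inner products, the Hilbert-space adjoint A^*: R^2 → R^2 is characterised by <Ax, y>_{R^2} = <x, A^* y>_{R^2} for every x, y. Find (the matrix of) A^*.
A^* = A^T =
[[-3, -1],
 [3, 0]]

For real matrices with standard dot products, the defining identity <Ax, y> = <x, A^* y> gives (Ax)^T y = x^T (A^*) y, i.e. x^T A^T y = x^T (A^*) y. Since this holds for all x, y, we must have A^* = A^T. Therefore
A^* =
[[-3, -1],
 [3, 0]].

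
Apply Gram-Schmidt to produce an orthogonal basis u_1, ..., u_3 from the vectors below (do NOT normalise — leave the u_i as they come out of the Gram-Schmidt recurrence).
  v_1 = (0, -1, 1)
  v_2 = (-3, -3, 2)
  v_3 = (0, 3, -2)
Orthogonal basis:
  u_1 = (0, -1, 1)
  u_2 = (-3, -1/2, -1/2)
  u_3 = (-3/19, 9/19, 9/19)

Apply the Gram-Schmidt recurrence
  u_1 = v_1
  u_i = v_i − Σ_{j<i} ((v_i · u_j) / (u_j · u_j)) · u_j.

Step by step this gives:
  u_1 = (0, -1, 1)
  u_2 = (-3, -1/2, -1/2)
  u_3 = (-3/19, 9/19, 9/19)

Orthogonality check:
  u_2 · u_1 = 0 (should be 0)
  u_3 · u_1 = 0 (should be 0)
  u_3 · u_2 = 0 (should be 0)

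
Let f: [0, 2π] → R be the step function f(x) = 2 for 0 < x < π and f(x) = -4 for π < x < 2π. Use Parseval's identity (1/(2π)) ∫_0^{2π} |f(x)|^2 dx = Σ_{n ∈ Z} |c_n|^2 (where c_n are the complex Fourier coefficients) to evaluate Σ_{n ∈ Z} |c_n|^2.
Σ |c_n|^2 = 10

Parseval equates the L^2 energy of f (normalised by 1/(2π)) with the ℓ^2 sum of its Fourier coefficients: (1/(2π)) ∫_0^{2π} |f|^2 = Σ |c_n|^2.
Compute the left side: (1/(2π)) [∫_0^π 2^2 dx + ∫_π^{2π} (-4)^2 dx] = (1/(2π)) · (4π + 16π) = (4 + 16)/2 = 10.
So Σ_{n ∈ Z} |c_n|^2 = 10.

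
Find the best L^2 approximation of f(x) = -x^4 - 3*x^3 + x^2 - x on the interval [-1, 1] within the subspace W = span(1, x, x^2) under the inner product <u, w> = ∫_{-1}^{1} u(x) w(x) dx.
g(x) = x^2/7 - 14*x/5 + 3/35

The best approximation g ∈ W is the orthogonal projection of f onto W. Writing g = a_0 + a_1 x + a_2 x^2, the coefficients solve the normal equations G · a = b where
  G_{ij} = <φ_i, φ_j> and b_i = <f, φ_i>, with φ_0 = 1, φ_1 = x, φ_2 = x^2.
G =
  [2, 0, 2/3]
  [0, 2/3, 0]
  [2/3, 0, 2/5],
b = (4/15, -28/15, 4/35).
Solving gives a_0 = 3/35, a_1 = -14/5, a_2 = 1/7, so
  g(x) = x^2/7 - 14*x/5 + 3/35.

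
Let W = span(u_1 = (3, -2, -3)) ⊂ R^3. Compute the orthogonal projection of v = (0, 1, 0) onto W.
proj_W(v) = (-3/11, 2/11, 3/11)

Set up U = [u_1 | ... | u_1] ∈ R^(3×1). The projector onto W = col(U) is P = U (U^T U)^(-1) U^T.
Compute U^T U =
  [22],
and U^T v = (-2).
Solve U^T U · c = U^T v for the coefficients: c = (-1/11). The projection is proj_W(v) = U c.
Check: (v - proj_W(v)) · u_1 = 0  (should be 0).
Result: proj_W(v) = (-3/11, 2/11, 3/11).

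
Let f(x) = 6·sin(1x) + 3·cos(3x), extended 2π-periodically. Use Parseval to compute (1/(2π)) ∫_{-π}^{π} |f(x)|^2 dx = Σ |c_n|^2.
Σ |c_n|^2 = 45/2

Expand |f|^2 and use orthogonality of {sin(nx), cos(mx)} on [-π, π]:
  ∫_{-π}^{π} sin(nx)^2 dx = π, ∫ cos(mx)^2 dx = π, and cross terms integrate to 0.
So ∫_{-π}^{π} f(x)^2 dx = 6^2 · π + 3^2 · π = (36 + 9)π.
Divide by 2π: (36 + 9)/2 = 45/2.
By Parseval, this equals Σ |c_n|^2.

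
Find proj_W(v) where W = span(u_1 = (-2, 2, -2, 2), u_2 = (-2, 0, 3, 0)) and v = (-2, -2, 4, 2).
proj_W(v) = (-38/17, -10/51, 196/51, -10/51)

Set up U = [u_1 | ... | u_2] ∈ R^(4×2). The projector onto W = col(U) is P = U (U^T U)^(-1) U^T.
Compute U^T U =
  [16, -2]
  [-2, 13],
and U^T v = (-4, 16).
Solve U^T U · c = U^T v for the coefficients: c = (-5/51, 62/51). The projection is proj_W(v) = U c.
Check: (v - proj_W(v)) · u_1 = 0  (should be 0).
Check: (v - proj_W(v)) · u_2 = 0  (should be 0).
Result: proj_W(v) = (-38/17, -10/51, 196/51, -10/51).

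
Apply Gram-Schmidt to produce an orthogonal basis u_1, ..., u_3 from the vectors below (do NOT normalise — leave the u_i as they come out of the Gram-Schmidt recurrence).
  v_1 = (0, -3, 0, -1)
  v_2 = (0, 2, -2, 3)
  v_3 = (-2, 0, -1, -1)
Orthogonal basis:
  u_1 = (0, -3, 0, -1)
  u_2 = (0, -7/10, -2, 21/10)
  u_3 = (-2, 26/89, -91/89, -78/89)

Apply the Gram-Schmidt recurrence
  u_1 = v_1
  u_i = v_i − Σ_{j<i} ((v_i · u_j) / (u_j · u_j)) · u_j.

Step by step this gives:
  u_1 = (0, -3, 0, -1)
  u_2 = (0, -7/10, -2, 21/10)
  u_3 = (-2, 26/89, -91/89, -78/89)

Orthogonality check:
  u_2 · u_1 = 0 (should be 0)
  u_3 · u_1 = 0 (should be 0)
  u_3 · u_2 = 0 (should be 0)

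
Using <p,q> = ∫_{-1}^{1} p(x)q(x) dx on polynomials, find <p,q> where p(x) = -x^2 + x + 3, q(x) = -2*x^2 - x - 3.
<p,q> = -298/15

Expand the product: p(x)·q(x) = 2*x^4 - x^3 - 4*x^2 - 6*x - 9.
∫_{-1}^{1} of each monomial x^k gives [2/(k+1) if k even, 0 if k odd]. Integrating term-by-term (or equivalently evaluating the antiderivative F(x) = 2*x^5/5 - x^4/4 - 4*x^3/3 - 3*x^2 - 9*x at the endpoints):
  F(1) − F(−1) = -791/60 − (401/60) = -298/15.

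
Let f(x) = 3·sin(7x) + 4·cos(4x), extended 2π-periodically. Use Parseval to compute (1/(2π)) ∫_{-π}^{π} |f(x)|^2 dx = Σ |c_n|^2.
Σ |c_n|^2 = 25/2

Expand |f|^2 and use orthogonality of {sin(nx), cos(mx)} on [-π, π]:
  ∫_{-π}^{π} sin(nx)^2 dx = π, ∫ cos(mx)^2 dx = π, and cross terms integrate to 0.
So ∫_{-π}^{π} f(x)^2 dx = 3^2 · π + 4^2 · π = (9 + 16)π.
Divide by 2π: (9 + 16)/2 = 25/2.
By Parseval, this equals Σ |c_n|^2.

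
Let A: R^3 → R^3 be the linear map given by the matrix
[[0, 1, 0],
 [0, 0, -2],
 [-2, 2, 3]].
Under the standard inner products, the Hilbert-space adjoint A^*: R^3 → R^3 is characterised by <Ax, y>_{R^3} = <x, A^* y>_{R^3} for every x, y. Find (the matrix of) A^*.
A^* = A^T =
[[0, 0, -2],
 [1, 0, 2],
 [0, -2, 3]]

For real matrices with standard dot products, the defining identity <Ax, y> = <x, A^* y> gives (Ax)^T y = x^T (A^*) y, i.e. x^T A^T y = x^T (A^*) y. Since this holds for all x, y, we must have A^* = A^T. Therefore
A^* =
[[0, 0, -2],
 [1, 0, 2],
 [0, -2, 3]].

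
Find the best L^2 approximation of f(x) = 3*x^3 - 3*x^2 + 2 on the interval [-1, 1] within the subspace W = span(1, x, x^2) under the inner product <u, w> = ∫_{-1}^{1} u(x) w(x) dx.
g(x) = -3*x^2 + 9*x/5 + 2

The best approximation g ∈ W is the orthogonal projection of f onto W. Writing g = a_0 + a_1 x + a_2 x^2, the coefficients solve the normal equations G · a = b where
  G_{ij} = <φ_i, φ_j> and b_i = <f, φ_i>, with φ_0 = 1, φ_1 = x, φ_2 = x^2.
G =
  [2, 0, 2/3]
  [0, 2/3, 0]
  [2/3, 0, 2/5],
b = (2, 6/5, 2/15).
Solving gives a_0 = 2, a_1 = 9/5, a_2 = -3, so
  g(x) = -3*x^2 + 9*x/5 + 2.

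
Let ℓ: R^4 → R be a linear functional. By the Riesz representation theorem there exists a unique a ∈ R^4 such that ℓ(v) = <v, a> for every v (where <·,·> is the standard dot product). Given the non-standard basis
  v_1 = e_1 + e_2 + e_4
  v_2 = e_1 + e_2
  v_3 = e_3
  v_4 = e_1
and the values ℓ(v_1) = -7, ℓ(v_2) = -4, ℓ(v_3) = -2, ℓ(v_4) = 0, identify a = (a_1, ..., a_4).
a = (0, -4, -2, -3)

Write a = (a_1, ..., a_4) in the standard basis. For each basis vector v_i, ℓ(v_i) = <v_i, a> is a linear equation in the a_j's. Collect the n equations into a matrix system V a = ℓ, where row i of V is v_i (expressed in the standard basis). Since V is invertible (lower-triangular with 1s on the diagonal, up to permutation), solve by back-substitution:
  V =
[[1, 1, 0, 1],
 [1, 1, 0, 0],
 [0, 0, 1, 0],
 [1, 0, 0, 0]]
  V a = (-7, -4, -2, 0)
Solving gives a = (0, -4, -2, -3).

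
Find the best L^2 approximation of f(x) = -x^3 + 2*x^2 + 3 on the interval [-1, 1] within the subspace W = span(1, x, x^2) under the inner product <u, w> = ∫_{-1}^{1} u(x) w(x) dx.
g(x) = 2*x^2 - 3*x/5 + 3

The best approximation g ∈ W is the orthogonal projection of f onto W. Writing g = a_0 + a_1 x + a_2 x^2, the coefficients solve the normal equations G · a = b where
  G_{ij} = <φ_i, φ_j> and b_i = <f, φ_i>, with φ_0 = 1, φ_1 = x, φ_2 = x^2.
G =
  [2, 0, 2/3]
  [0, 2/3, 0]
  [2/3, 0, 2/5],
b = (22/3, -2/5, 14/5).
Solving gives a_0 = 3, a_1 = -3/5, a_2 = 2, so
  g(x) = 2*x^2 - 3*x/5 + 3.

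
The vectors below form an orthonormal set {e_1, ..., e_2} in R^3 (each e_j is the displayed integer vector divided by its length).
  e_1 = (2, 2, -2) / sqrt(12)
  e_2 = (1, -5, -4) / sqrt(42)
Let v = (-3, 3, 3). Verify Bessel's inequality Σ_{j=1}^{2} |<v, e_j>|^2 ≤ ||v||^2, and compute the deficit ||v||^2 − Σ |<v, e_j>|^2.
Σ |<v, e_j>|^2 = 171/7; ||v||^2 = 27; deficit = 18/7

Write each e_j = u_j / sqrt(<u_j, u_j>) where u_j is the displayed integer vector. Then <v, e_j> = <v, u_j> / sqrt(<u_j, u_j>), so |<v, e_j>|^2 = <v, u_j>^2 / <u_j, u_j>.
Coefficients: <v, e_1> = -6/sqrt(12), <v, e_2> = -30/sqrt(42).
Square and sum: Σ |<v, e_j>|^2 = 171/7.
Compute ||v||^2 = v·v = 27.
Deficit = 27 − 171/7 = 18/7 ≥ 0, confirming Bessel's inequality. (The deficit equals ||v − Σ <v,e_j> e_j||^2, the squared distance from v to span{e_j}.)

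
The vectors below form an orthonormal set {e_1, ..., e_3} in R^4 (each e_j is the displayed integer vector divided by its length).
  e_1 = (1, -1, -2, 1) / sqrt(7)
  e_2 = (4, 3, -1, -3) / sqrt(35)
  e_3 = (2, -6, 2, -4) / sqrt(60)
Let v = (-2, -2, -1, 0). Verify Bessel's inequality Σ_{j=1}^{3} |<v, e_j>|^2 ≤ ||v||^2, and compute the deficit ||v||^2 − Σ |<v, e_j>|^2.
Σ |<v, e_j>|^2 = 6; ||v||^2 = 9; deficit = 3

Write each e_j = u_j / sqrt(<u_j, u_j>) where u_j is the displayed integer vector. Then <v, e_j> = <v, u_j> / sqrt(<u_j, u_j>), so |<v, e_j>|^2 = <v, u_j>^2 / <u_j, u_j>.
Coefficients: <v, e_1> = 2/sqrt(7), <v, e_2> = -13/sqrt(35), <v, e_3> = 6/sqrt(60).
Square and sum: Σ |<v, e_j>|^2 = 6.
Compute ||v||^2 = v·v = 9.
Deficit = 9 − 6 = 3 ≥ 0, confirming Bessel's inequality. (The deficit equals ||v − Σ <v,e_j> e_j||^2, the squared distance from v to span{e_j}.)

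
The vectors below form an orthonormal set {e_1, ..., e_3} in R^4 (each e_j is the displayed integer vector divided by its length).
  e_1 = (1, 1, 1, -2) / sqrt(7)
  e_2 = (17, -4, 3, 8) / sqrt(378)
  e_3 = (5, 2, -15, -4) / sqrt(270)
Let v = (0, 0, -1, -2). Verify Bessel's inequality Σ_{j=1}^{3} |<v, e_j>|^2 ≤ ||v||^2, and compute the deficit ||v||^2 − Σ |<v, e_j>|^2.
Σ |<v, e_j>|^2 = 21/5; ||v||^2 = 5; deficit = 4/5

Write each e_j = u_j / sqrt(<u_j, u_j>) where u_j is the displayed integer vector. Then <v, e_j> = <v, u_j> / sqrt(<u_j, u_j>), so |<v, e_j>|^2 = <v, u_j>^2 / <u_j, u_j>.
Coefficients: <v, e_1> = 3/sqrt(7), <v, e_2> = -19/sqrt(378), <v, e_3> = 23/sqrt(270).
Square and sum: Σ |<v, e_j>|^2 = 21/5.
Compute ||v||^2 = v·v = 5.
Deficit = 5 − 21/5 = 4/5 ≥ 0, confirming Bessel's inequality. (The deficit equals ||v − Σ <v,e_j> e_j||^2, the squared distance from v to span{e_j}.)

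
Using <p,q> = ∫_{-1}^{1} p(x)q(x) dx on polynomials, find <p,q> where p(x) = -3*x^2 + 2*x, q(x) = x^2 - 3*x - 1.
<p,q> = -16/5

Expand the product: p(x)·q(x) = -3*x^4 + 11*x^3 - 3*x^2 - 2*x.
∫_{-1}^{1} of each monomial x^k gives [2/(k+1) if k even, 0 if k odd]. Integrating term-by-term (or equivalently evaluating the antiderivative F(x) = -3*x^5/5 + 11*x^4/4 - x^3 - x^2 at the endpoints):
  F(1) − F(−1) = 3/20 − (67/20) = -16/5.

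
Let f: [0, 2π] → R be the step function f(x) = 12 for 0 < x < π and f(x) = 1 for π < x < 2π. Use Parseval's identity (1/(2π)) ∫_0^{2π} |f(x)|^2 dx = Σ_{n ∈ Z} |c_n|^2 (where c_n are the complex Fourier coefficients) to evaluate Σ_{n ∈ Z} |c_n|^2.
Σ |c_n|^2 = 145/2

Parseval equates the L^2 energy of f (normalised by 1/(2π)) with the ℓ^2 sum of its Fourier coefficients: (1/(2π)) ∫_0^{2π} |f|^2 = Σ |c_n|^2.
Compute the left side: (1/(2π)) [∫_0^π 12^2 dx + ∫_π^{2π} 1^2 dx] = (1/(2π)) · (144π + 1π) = (144 + 1)/2 = 145/2.
So Σ_{n ∈ Z} |c_n|^2 = 145/2.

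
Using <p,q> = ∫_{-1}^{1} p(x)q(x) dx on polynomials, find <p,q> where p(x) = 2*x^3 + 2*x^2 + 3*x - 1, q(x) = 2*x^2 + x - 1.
<p,q> = 56/15

Expand the product: p(x)·q(x) = 4*x^5 + 6*x^4 + 6*x^3 - x^2 - 4*x + 1.
∫_{-1}^{1} of each monomial x^k gives [2/(k+1) if k even, 0 if k odd]. Integrating term-by-term (or equivalently evaluating the antiderivative F(x) = 2*x^6/3 + 6*x^5/5 + 3*x^4/2 - x^3/3 - 2*x^2 + x at the endpoints):
  F(1) − F(−1) = 61/30 − (-17/10) = 56/15.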